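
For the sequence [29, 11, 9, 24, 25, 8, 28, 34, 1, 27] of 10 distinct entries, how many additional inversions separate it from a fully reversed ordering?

Maximum inversions for 10 distinct elements is C(10, 2) = 10·9/2 = 45.
Current inversions — for each element, count later smaller elements:
29: 8
11: 3
9: 2
24: 2
25: 2
8: 1
28: 2
34: 2
1: 0
27: 0
Current total: 8 + 3 + 2 + 2 + 2 + 1 + 2 + 2 + 0 + 0 = 22
Shortfall: 45 − 22 = 23

23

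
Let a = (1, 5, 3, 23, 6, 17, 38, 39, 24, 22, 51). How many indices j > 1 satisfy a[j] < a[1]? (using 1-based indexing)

0

The element at index 1 is 1.
Elements after it: 5, 3, 23, 6, 17, 38, 39, 24, 22, 51
None of them are smaller than 1.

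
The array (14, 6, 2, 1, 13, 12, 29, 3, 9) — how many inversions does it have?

There are 18 inversions.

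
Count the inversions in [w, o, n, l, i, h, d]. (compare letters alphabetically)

21

Sweep left to right; for each value list the smaller values that follow it:
w: 6
o: 5
n: 4
l: 3
i: 2
h: 1
d: 0
Sum: 6 + 5 + 4 + 3 + 2 + 1 + 0 = 21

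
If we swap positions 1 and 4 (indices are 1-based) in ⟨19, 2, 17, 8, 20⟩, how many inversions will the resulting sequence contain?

There is 1 inversion.

Positions 1 and 4 hold 19 and 8; after swapping, the array is [8, 2, 17, 19, 20].
Count, for each position, how many later elements it exceeds:
8 → 2 → 1
2 → none → 0
17 → none → 0
19 → none → 0
20 → none → 0
Sum: 1 + 0 + 0 + 0 + 0 = 1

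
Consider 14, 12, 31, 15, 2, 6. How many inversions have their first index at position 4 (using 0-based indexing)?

0

The element at index 4 is 2.
Elements after it: 6
None of them are smaller than 2.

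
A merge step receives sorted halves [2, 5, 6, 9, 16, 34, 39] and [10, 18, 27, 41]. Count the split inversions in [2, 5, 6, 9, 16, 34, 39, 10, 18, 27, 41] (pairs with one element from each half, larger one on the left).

For each element r of the right run, count left-run elements greater than r:
r = 10: 16, 34, 39 → 3
r = 18: 34, 39 → 2
r = 27: 34, 39 → 2
r = 41: none → 0
Cross-inversions: 3 + 2 + 2 + 0 = 7

There are 7 split inversions.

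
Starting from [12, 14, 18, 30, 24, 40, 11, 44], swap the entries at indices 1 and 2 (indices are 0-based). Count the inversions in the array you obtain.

8

Positions 1 and 2 hold 14 and 18; after swapping, the array is [12, 18, 14, 30, 24, 40, 11, 44].
Element-by-element contributions:
12 → 11 → 1
18 → 14, 11 → 2
14 → 11 → 1
30 → 24, 11 → 2
24 → 11 → 1
40 → 11 → 1
11 → none → 0
44 → none → 0
Sum: 1 + 2 + 1 + 2 + 1 + 1 + 0 + 0 = 8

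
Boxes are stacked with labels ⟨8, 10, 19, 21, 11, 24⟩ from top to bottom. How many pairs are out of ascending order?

2

Listing every pair i<j with a[i]>a[j] (using 1-based positions):
(3,5): 19 > 11
(4,5): 21 > 11
That's 2 pairs.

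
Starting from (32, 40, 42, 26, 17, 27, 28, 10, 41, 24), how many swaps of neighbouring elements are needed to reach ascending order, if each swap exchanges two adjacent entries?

There are 28 swaps.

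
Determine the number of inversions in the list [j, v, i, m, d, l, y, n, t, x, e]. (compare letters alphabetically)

For each element, count later entries that are smaller:
j → i, d, e → 3
v → i, m, d, l, n, t, e → 7
i → d, e → 2
m → d, l, e → 3
d → none → 0
l → e → 1
y → n, t, x, e → 4
n → e → 1
t → e → 1
x → e → 1
e → none → 0
Sum: 3 + 7 + 2 + 3 + 0 + 1 + 4 + 1 + 1 + 1 + 0 = 23

There are 23 inversions.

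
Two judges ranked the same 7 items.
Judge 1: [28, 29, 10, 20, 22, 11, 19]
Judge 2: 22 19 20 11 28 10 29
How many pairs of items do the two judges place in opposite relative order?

16 discordant pairs

Assign each item its position (1..7) in the first ordering, then rewrite the second ordering as that position sequence:
positions: 28→1, 29→2, 10→3, 20→4, 22→5, 11→6, 19→7
second ordering as positions: [5, 7, 4, 6, 1, 3, 2]
Discordant pairs = inversions in this position sequence.
5: 4, 1, 3, 2 → 4
7: 4, 6, 1, 3, 2 → 5
4: 1, 3, 2 → 3
6: 1, 3, 2 → 3
1: 0
3: 2 → 1
2: 0
Total: 4 + 5 + 3 + 3 + 0 + 1 + 0 = 16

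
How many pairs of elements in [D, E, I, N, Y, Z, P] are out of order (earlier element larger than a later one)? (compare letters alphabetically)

2

Element-by-element contributions:
D → none → 0
E → none → 0
I → none → 0
N → none → 0
Y → P → 1
Z → P → 1
P → none → 0
Sum: 0 + 0 + 0 + 0 + 1 + 1 + 0 = 2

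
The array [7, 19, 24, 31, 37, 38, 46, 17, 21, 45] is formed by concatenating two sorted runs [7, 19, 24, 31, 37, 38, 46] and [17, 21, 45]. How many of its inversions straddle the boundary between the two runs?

12 cross-inversions

For each element r of the right run, count left-run elements greater than r:
r = 17: 19, 24, 31, 37, 38, 46 → 6
r = 21: 24, 31, 37, 38, 46 → 5
r = 45: 46 → 1
Cross-inversions: 6 + 5 + 1 = 12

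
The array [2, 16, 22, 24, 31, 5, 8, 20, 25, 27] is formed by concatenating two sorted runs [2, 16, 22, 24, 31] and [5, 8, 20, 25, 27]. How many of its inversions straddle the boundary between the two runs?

Take each right-half value and tally the left-half values above it:
r = 5: 16, 22, 24, 31 → 4
r = 8: 16, 22, 24, 31 → 4
r = 20: 22, 24, 31 → 3
r = 25: 31 → 1
r = 27: 31 → 1
Cross-inversions: 4 + 4 + 3 + 1 + 1 = 13

13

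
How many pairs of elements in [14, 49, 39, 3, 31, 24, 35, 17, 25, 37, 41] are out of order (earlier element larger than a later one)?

23

Element-by-element contributions:
14: 1
49: 9
39: 7
3: 0
31: 3
24: 1
35: 2
17: 0
25: 0
37: 0
41: 0
Sum: 1 + 9 + 7 + 0 + 3 + 1 + 2 + 0 + 0 + 0 + 0 = 23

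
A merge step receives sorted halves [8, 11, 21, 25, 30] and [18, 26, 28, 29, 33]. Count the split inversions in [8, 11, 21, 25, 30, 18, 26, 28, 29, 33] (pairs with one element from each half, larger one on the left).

For each element r of the right run, count left-run elements greater than r:
r = 18: 21, 25, 30 → 3
r = 26: 30 → 1
r = 28: 30 → 1
r = 29: 30 → 1
r = 33: none → 0
Cross-inversions: 3 + 1 + 1 + 1 + 0 = 6

6 cross-inversions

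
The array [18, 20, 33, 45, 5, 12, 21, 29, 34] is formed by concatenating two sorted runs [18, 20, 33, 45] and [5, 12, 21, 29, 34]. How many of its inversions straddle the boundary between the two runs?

13

Take each right-half value and tally the left-half values above it:
r = 5: 18, 20, 33, 45 → 4
r = 12: 18, 20, 33, 45 → 4
r = 21: 33, 45 → 2
r = 29: 33, 45 → 2
r = 34: 45 → 1
Cross-inversions: 4 + 4 + 2 + 2 + 1 = 13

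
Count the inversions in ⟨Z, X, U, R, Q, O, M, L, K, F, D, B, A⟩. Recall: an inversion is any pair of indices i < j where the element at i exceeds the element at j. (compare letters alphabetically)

Element-by-element contributions:
Z: 12
X: 11
U: 10
R: 9
Q: 8
O: 7
M: 6
L: 5
K: 4
F: 3
D: 2
B: 1
A: 0
Sum: 12 + 11 + 10 + 9 + 8 + 7 + 6 + 5 + 4 + 3 + 2 + 1 + 0 = 78

78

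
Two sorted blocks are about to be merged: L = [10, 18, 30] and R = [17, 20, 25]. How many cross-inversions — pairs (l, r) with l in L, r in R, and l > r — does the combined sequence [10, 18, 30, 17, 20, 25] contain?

Count, for every r in R, how many entries of L exceed r:
r = 17: 18, 30 → 2
r = 20: 30 → 1
r = 25: 30 → 1
Cross-inversions: 2 + 1 + 1 = 4

4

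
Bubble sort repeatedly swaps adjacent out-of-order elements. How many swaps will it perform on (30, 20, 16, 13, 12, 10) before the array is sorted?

15

Each adjacent swap fixes exactly one inversion, so the minimum swap count equals the number of inversions.
Count inversions — for each element, later elements that are smaller:
30: 20, 16, 13, 12, 10 → 5
20: 16, 13, 12, 10 → 4
16: 13, 12, 10 → 3
13: 12, 10 → 2
12: 10 → 1
10: none → 0
Total inversions: 5 + 4 + 3 + 2 + 1 + 0 = 15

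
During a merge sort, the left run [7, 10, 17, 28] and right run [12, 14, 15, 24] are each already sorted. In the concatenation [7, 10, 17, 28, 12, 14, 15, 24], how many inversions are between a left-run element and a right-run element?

7 split inversions

Take each right-half value and tally the left-half values above it:
r = 12: 17, 28 → 2
r = 14: 17, 28 → 2
r = 15: 17, 28 → 2
r = 24: 28 → 1
Cross-inversions: 2 + 2 + 2 + 1 = 7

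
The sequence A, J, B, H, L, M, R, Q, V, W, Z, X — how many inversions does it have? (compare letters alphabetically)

Element-by-element contributions:
A → none → 0
J → B, H → 2
B → none → 0
H → none → 0
L → none → 0
M → none → 0
R → Q → 1
Q → none → 0
V → none → 0
W → none → 0
Z → X → 1
X → none → 0
Sum: 0 + 2 + 0 + 0 + 0 + 0 + 1 + 0 + 0 + 0 + 1 + 0 = 4

4 inversions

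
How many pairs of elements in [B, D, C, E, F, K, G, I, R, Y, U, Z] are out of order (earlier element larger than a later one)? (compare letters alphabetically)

There are 4 inversions.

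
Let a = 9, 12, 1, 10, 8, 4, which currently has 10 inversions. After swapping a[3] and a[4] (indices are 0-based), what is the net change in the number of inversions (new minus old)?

Positions 3 and 4 hold 10 and 8; after swapping, the array is [9, 12, 1, 8, 10, 4].
Sweep left to right; for each value list the smaller values that follow it:
9 → 1, 8, 4 → 3
12 → 1, 8, 10, 4 → 4
1 → none → 0
8 → 4 → 1
10 → 4 → 1
4 → none → 0
Sum: 3 + 4 + 0 + 1 + 1 + 0 = 9
Change: 9 − 10 = -1

-1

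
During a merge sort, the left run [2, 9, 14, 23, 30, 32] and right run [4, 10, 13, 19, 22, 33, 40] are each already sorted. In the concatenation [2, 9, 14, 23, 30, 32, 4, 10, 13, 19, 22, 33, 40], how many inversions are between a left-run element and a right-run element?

There are 19 split inversions.

For each element r of the right run, count left-run elements greater than r:
r = 4: 9, 14, 23, 30, 32 → 5
r = 10: 14, 23, 30, 32 → 4
r = 13: 14, 23, 30, 32 → 4
r = 19: 23, 30, 32 → 3
r = 22: 23, 30, 32 → 3
r = 33: none → 0
r = 40: none → 0
Cross-inversions: 5 + 4 + 4 + 3 + 3 + 0 + 0 = 19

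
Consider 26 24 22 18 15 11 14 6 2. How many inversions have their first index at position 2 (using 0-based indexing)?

6

The element at index 2 is 22.
Elements after it: 18, 15, 11, 14, 6, 2
Those smaller than 22: 18, 15, 11, 14, 6, 2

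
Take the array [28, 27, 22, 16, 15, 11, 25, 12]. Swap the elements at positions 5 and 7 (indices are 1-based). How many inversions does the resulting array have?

Positions 5 and 7 hold 15 and 25; after swapping, the array is [28, 27, 22, 16, 25, 11, 15, 12].
For each element, count later entries that are smaller:
28 → 27, 22, 16, 25, 11, 15, 12 → 7
27 → 22, 16, 25, 11, 15, 12 → 6
22 → 16, 11, 15, 12 → 4
16 → 11, 15, 12 → 3
25 → 11, 15, 12 → 3
11 → none → 0
15 → 12 → 1
12 → none → 0
Sum: 7 + 6 + 4 + 3 + 3 + 0 + 1 + 0 = 24

24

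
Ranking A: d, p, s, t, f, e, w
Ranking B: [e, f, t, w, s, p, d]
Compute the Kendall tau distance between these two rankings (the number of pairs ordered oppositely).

Discordant pairs: 18

Assign each item its position (1..7) in the first ordering, then rewrite the second ordering as that position sequence:
positions: d→1, p→2, s→3, t→4, f→5, e→6, w→7
second ordering as positions: [6, 5, 4, 7, 3, 2, 1]
Discordant pairs = inversions in this position sequence.
6: 5, 4, 3, 2, 1 → 5
5: 4, 3, 2, 1 → 4
4: 3, 2, 1 → 3
7: 3, 2, 1 → 3
3: 2, 1 → 2
2: 1 → 1
1: 0
Total: 5 + 4 + 3 + 3 + 2 + 1 + 0 = 18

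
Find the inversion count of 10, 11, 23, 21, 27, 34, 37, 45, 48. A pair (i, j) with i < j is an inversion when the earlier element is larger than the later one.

1 out-of-order pair

Count, for each position, how many later elements it exceeds:
10 → none → 0
11 → none → 0
23 → 21 → 1
21 → none → 0
27 → none → 0
34 → none → 0
37 → none → 0
45 → none → 0
48 → none → 0
Sum: 0 + 0 + 1 + 0 + 0 + 0 + 0 + 0 + 0 = 1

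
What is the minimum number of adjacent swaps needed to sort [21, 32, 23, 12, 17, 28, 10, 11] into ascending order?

There are 20 adjacent swaps.

Minimum adjacent swaps = number of inversions (each swap of adjacent out-of-order elements removes one inversion and no swap can remove more).
Count inversions — for each element, later elements that are smaller:
21: 12, 17, 10, 11 → 4
32: 23, 12, 17, 28, 10, 11 → 6
23: 12, 17, 10, 11 → 4
12: 10, 11 → 2
17: 10, 11 → 2
28: 10, 11 → 2
10: none → 0
11: none → 0
Total inversions: 4 + 6 + 4 + 2 + 2 + 2 + 0 + 0 = 20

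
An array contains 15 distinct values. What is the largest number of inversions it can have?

A reversed (strictly descending) arrangement makes every pair an inversion, giving C(15, 2) inversions.
C(15, 2) = 15·14/2 = 105

105 inversions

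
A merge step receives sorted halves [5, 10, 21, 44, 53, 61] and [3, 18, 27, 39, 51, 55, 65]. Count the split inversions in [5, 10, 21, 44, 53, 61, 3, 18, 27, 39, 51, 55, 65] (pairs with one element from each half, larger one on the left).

Take each right-half value and tally the left-half values above it:
r = 3: 5, 10, 21, 44, 53, 61 → 6
r = 18: 21, 44, 53, 61 → 4
r = 27: 44, 53, 61 → 3
r = 39: 44, 53, 61 → 3
r = 51: 53, 61 → 2
r = 55: 61 → 1
r = 65: none → 0
Cross-inversions: 6 + 4 + 3 + 3 + 2 + 1 + 0 = 19

19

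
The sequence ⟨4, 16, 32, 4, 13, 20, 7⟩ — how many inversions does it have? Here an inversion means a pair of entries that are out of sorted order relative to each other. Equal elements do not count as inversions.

9

Inversion pairs (indices are 1-based):
(2,4): 16 > 4
(2,5): 16 > 13
(2,7): 16 > 7
(3,4): 32 > 4
(3,5): 32 > 13
(3,6): 32 > 20
(3,7): 32 > 7
(5,7): 13 > 7
(6,7): 20 > 7
That's 9 pairs.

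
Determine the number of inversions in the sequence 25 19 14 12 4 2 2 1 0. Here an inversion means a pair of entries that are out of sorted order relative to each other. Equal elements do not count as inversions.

Element-by-element contributions:
25 → 19, 14, 12, 4, 2, 2, 1, 0 → 8
19 → 14, 12, 4, 2, 2, 1, 0 → 7
14 → 12, 4, 2, 2, 1, 0 → 6
12 → 4, 2, 2, 1, 0 → 5
4 → 2, 2, 1, 0 → 4
2 → 1, 0 → 2
2 → 1, 0 → 2
1 → 0 → 1
0 → none → 0
Sum: 8 + 7 + 6 + 5 + 4 + 2 + 2 + 1 + 0 = 35

35 inversions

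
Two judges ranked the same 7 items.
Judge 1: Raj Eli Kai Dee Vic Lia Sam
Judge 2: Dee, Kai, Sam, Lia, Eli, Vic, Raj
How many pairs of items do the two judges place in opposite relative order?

Assign each item its position (1..7) in the first ordering, then rewrite the second ordering as that position sequence:
positions: Raj→1, Eli→2, Kai→3, Dee→4, Vic→5, Lia→6, Sam→7
second ordering as positions: [4, 3, 7, 6, 2, 5, 1]
Discordant pairs = inversions in this position sequence.
4: 3, 2, 1 → 3
3: 2, 1 → 2
7: 6, 2, 5, 1 → 4
6: 2, 5, 1 → 3
2: 1 → 1
5: 1 → 1
1: 0
Total: 3 + 2 + 4 + 3 + 1 + 1 + 0 = 14

14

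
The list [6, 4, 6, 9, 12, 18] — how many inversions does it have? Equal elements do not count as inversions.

1 inversion

Listing every pair i<j with a[i]>a[j] (using 0-based positions):
(0,1): 6 > 4
That's 1 pair.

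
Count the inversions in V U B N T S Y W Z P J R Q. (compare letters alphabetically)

Sweep left to right; for each value list the smaller values that follow it:
V → U, B, N, T, S, P, J, R, Q → 9
U → B, N, T, S, P, J, R, Q → 8
B → none → 0
N → J → 1
T → S, P, J, R, Q → 5
S → P, J, R, Q → 4
Y → W, P, J, R, Q → 5
W → P, J, R, Q → 4
Z → P, J, R, Q → 4
P → J → 1
J → none → 0
R → Q → 1
Q → none → 0
Sum: 9 + 8 + 0 + 1 + 5 + 4 + 5 + 4 + 4 + 1 + 0 + 1 + 0 = 42

There are 42 inversions.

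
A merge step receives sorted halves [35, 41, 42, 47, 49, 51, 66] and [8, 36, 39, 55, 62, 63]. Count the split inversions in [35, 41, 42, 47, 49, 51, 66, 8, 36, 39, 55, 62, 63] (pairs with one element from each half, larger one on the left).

22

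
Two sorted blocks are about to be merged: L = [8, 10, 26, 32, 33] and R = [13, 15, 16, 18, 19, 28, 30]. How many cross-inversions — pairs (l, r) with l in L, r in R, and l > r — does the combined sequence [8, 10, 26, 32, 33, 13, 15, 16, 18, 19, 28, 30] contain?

Take each right-half value and tally the left-half values above it:
r = 13: 26, 32, 33 → 3
r = 15: 26, 32, 33 → 3
r = 16: 26, 32, 33 → 3
r = 18: 26, 32, 33 → 3
r = 19: 26, 32, 33 → 3
r = 28: 32, 33 → 2
r = 30: 32, 33 → 2
Cross-inversions: 3 + 3 + 3 + 3 + 3 + 2 + 2 = 19

19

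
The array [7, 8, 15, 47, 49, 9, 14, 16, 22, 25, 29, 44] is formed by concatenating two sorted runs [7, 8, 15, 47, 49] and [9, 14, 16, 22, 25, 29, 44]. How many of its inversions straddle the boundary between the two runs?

16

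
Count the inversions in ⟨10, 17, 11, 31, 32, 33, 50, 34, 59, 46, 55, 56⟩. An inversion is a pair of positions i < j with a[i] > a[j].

6 inversions

Element-by-element contributions:
10: 0
17: 1
11: 0
31: 0
32: 0
33: 0
50: 2
34: 0
59: 3
46: 0
55: 0
56: 0
Sum: 0 + 1 + 0 + 0 + 0 + 0 + 2 + 0 + 3 + 0 + 0 + 0 = 6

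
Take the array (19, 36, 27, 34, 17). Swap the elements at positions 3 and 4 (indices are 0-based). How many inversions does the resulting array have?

Positions 3 and 4 hold 34 and 17; after swapping, the array is [19, 36, 27, 17, 34].
Element-by-element contributions:
19: 1
36: 3
27: 1
17: 0
34: 0
Sum: 1 + 3 + 1 + 0 + 0 = 5

There are 5 inversions.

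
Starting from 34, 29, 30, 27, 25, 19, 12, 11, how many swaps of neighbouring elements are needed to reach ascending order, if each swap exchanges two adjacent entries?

There are 27 adjacent swaps.

Each adjacent swap fixes exactly one inversion, so the minimum swap count equals the number of inversions.
Count inversions — for each element, later elements that are smaller:
34: 29, 30, 27, 25, 19, 12, 11 → 7
29: 27, 25, 19, 12, 11 → 5
30: 27, 25, 19, 12, 11 → 5
27: 25, 19, 12, 11 → 4
25: 19, 12, 11 → 3
19: 12, 11 → 2
12: 11 → 1
11: none → 0
Total inversions: 7 + 5 + 5 + 4 + 3 + 2 + 1 + 0 = 27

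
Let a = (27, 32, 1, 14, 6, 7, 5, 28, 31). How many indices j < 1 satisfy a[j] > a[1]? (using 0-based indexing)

0

The element at index 1 is 32.
Elements before it: 27
None of them are larger than 32.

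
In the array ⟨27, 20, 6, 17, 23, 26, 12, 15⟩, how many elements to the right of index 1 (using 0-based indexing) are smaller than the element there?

4

The element at index 1 is 20.
Elements after it: 6, 17, 23, 26, 12, 15
Those smaller than 20: 6, 17, 12, 15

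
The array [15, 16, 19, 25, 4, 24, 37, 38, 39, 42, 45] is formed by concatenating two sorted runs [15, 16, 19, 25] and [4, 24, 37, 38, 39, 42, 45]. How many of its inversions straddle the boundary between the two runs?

Take each right-half value and tally the left-half values above it:
r = 4: 15, 16, 19, 25 → 4
r = 24: 25 → 1
r = 37: none → 0
r = 38: none → 0
r = 39: none → 0
r = 42: none → 0
r = 45: none → 0
Cross-inversions: 4 + 1 + 0 + 0 + 0 + 0 + 0 = 5

5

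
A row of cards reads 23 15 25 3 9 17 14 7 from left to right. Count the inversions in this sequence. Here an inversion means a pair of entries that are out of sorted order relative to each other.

19 inversions

Sweep left to right; for each value list the smaller values that follow it:
23: 6
15: 4
25: 5
3: 0
9: 1
17: 2
14: 1
7: 0
Sum: 6 + 4 + 5 + 0 + 1 + 2 + 1 + 0 = 19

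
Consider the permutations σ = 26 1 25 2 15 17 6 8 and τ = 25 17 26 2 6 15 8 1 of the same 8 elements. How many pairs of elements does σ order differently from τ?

11

Assign each item its position (1..8) in the first ordering, then rewrite the second ordering as that position sequence:
positions: 26→1, 1→2, 25→3, 2→4, 15→5, 17→6, 6→7, 8→8
second ordering as positions: [3, 6, 1, 4, 7, 5, 8, 2]
Discordant pairs = inversions in this position sequence.
3: 1, 2 → 2
6: 1, 4, 5, 2 → 4
1: 0
4: 2 → 1
7: 5, 2 → 2
5: 2 → 1
8: 2 → 1
2: 0
Total: 2 + 4 + 0 + 1 + 2 + 1 + 1 + 0 = 11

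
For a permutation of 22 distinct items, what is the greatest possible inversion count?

A reversed (strictly descending) arrangement makes every pair an inversion, giving C(22, 2) inversions.
C(22, 2) = 22·21/2 = 231

231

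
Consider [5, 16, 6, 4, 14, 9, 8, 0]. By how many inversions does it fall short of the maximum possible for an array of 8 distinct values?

Maximum inversions for 8 distinct elements is C(8, 2) = 8·7/2 = 28.
Current inversions — for each element, count later smaller elements:
5: 2
16: 6
6: 2
4: 1
14: 3
9: 2
8: 1
0: 0
Current total: 2 + 6 + 2 + 1 + 3 + 2 + 1 + 0 = 17
Shortfall: 28 − 17 = 11

11 inversions short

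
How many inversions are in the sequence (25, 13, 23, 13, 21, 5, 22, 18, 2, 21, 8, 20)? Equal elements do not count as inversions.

For each element, count later entries that are smaller:
25: 11
13: 3
23: 9
13: 3
21: 5
5: 1
22: 5
18: 2
2: 0
21: 2
8: 0
20: 0
Sum: 11 + 3 + 9 + 3 + 5 + 1 + 5 + 2 + 0 + 2 + 0 + 0 = 41

41 inversions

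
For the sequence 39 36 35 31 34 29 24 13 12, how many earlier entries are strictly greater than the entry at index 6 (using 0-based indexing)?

6

The element at index 6 is 24.
Elements before it: 39, 36, 35, 31, 34, 29
Those larger than 24: 39, 36, 35, 31, 34, 29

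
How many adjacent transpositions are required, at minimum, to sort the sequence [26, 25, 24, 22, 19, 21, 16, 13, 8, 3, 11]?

52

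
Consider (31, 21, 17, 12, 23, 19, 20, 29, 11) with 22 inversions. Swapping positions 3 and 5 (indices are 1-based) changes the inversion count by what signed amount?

+1

Positions 3 and 5 hold 17 and 23; after swapping, the array is [31, 21, 23, 12, 17, 19, 20, 29, 11].
For each element, count later entries that are smaller:
31: 8
21: 5
23: 5
12: 1
17: 1
19: 1
20: 1
29: 1
11: 0
Sum: 8 + 5 + 5 + 1 + 1 + 1 + 1 + 1 + 0 = 23
Change: 23 − 22 = +1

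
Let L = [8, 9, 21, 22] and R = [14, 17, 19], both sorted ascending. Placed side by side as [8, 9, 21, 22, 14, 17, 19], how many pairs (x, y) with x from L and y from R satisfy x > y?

6 split inversions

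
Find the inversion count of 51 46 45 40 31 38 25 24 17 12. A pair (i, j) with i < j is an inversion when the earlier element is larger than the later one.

Inversions: 44

Sweep left to right; for each value list the smaller values that follow it:
51: 9
46: 8
45: 7
40: 6
31: 4
38: 4
25: 3
24: 2
17: 1
12: 0
Sum: 9 + 8 + 7 + 6 + 4 + 4 + 3 + 2 + 1 + 0 = 44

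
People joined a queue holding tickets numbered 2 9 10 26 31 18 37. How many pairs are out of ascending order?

2 inversions

Element-by-element contributions:
2: 0
9: 0
10: 0
26: 1
31: 1
18: 0
37: 0
Sum: 0 + 0 + 0 + 1 + 1 + 0 + 0 = 2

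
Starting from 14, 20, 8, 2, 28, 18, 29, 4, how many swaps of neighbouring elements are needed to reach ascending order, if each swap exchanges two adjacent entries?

Minimum adjacent swaps = number of inversions (each swap of adjacent out-of-order elements removes one inversion and no swap can remove more).
Count inversions — for each element, later elements that are smaller:
14: 8, 2, 4 → 3
20: 8, 2, 18, 4 → 4
8: 2, 4 → 2
2: none → 0
28: 18, 4 → 2
18: 4 → 1
29: 4 → 1
4: none → 0
Total inversions: 3 + 4 + 2 + 0 + 2 + 1 + 1 + 0 = 13

13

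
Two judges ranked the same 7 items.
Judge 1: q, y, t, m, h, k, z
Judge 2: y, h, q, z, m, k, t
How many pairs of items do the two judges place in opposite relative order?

Assign each item its position (1..7) in the first ordering, then rewrite the second ordering as that position sequence:
positions: q→1, y→2, t→3, m→4, h→5, k→6, z→7
second ordering as positions: [2, 5, 1, 7, 4, 6, 3]
Discordant pairs = inversions in this position sequence.
2: 1 → 1
5: 1, 4, 3 → 3
1: 0
7: 4, 6, 3 → 3
4: 3 → 1
6: 3 → 1
3: 0
Total: 1 + 3 + 0 + 3 + 1 + 1 + 0 = 9

9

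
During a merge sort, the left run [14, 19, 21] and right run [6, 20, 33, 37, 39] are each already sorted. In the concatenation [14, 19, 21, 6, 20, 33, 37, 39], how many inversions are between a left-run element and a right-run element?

There are 4 split inversions.

For each element r of the right run, count left-run elements greater than r:
r = 6: 14, 19, 21 → 3
r = 20: 21 → 1
r = 33: none → 0
r = 37: none → 0
r = 39: none → 0
Cross-inversions: 3 + 1 + 0 + 0 + 0 = 4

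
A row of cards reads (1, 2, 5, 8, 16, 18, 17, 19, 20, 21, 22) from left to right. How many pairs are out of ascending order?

1

Sweep left to right; for each value list the smaller values that follow it:
1 → none → 0
2 → none → 0
5 → none → 0
8 → none → 0
16 → none → 0
18 → 17 → 1
17 → none → 0
19 → none → 0
20 → none → 0
21 → none → 0
22 → none → 0
Sum: 0 + 0 + 0 + 0 + 0 + 1 + 0 + 0 + 0 + 0 + 0 = 1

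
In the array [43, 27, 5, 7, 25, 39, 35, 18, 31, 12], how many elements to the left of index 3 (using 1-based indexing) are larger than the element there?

The element at index 3 is 5.
Elements before it: 43, 27
Those larger than 5: 43, 27

2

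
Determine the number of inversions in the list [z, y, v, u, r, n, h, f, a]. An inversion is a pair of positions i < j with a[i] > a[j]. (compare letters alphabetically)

Element-by-element contributions:
z: 8
y: 7
v: 6
u: 5
r: 4
n: 3
h: 2
f: 1
a: 0
Sum: 8 + 7 + 6 + 5 + 4 + 3 + 2 + 1 + 0 = 36

36 out-of-order pairs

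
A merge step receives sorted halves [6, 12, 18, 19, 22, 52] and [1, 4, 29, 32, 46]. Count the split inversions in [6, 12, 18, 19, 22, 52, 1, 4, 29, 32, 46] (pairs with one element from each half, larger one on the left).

Take each right-half value and tally the left-half values above it:
r = 1: 6, 12, 18, 19, 22, 52 → 6
r = 4: 6, 12, 18, 19, 22, 52 → 6
r = 29: 52 → 1
r = 32: 52 → 1
r = 46: 52 → 1
Cross-inversions: 6 + 6 + 1 + 1 + 1 = 15

15 split inversions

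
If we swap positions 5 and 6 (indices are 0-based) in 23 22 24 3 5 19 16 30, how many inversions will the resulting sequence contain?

Inversions: 13

Positions 5 and 6 hold 19 and 16; after swapping, the array is [23, 22, 24, 3, 5, 16, 19, 30].
Sweep left to right; for each value list the smaller values that follow it:
23: 5
22: 4
24: 4
3: 0
5: 0
16: 0
19: 0
30: 0
Sum: 5 + 4 + 4 + 0 + 0 + 0 + 0 + 0 = 13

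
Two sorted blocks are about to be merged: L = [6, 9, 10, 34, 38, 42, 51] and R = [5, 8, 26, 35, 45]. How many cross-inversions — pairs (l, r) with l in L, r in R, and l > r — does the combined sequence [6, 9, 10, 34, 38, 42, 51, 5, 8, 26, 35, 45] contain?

21 cross-inversions

For each element r of the right run, count left-run elements greater than r:
r = 5: 6, 9, 10, 34, 38, 42, 51 → 7
r = 8: 9, 10, 34, 38, 42, 51 → 6
r = 26: 34, 38, 42, 51 → 4
r = 35: 38, 42, 51 → 3
r = 45: 51 → 1
Cross-inversions: 7 + 6 + 4 + 3 + 1 = 21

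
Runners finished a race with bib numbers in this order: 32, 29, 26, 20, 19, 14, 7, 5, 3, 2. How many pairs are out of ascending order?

Inversions: 45

Sweep left to right; for each value list the smaller values that follow it:
32: 9
29: 8
26: 7
20: 6
19: 5
14: 4
7: 3
5: 2
3: 1
2: 0
Sum: 9 + 8 + 7 + 6 + 5 + 4 + 3 + 2 + 1 + 0 = 45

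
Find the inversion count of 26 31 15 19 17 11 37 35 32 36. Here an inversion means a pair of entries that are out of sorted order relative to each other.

Sweep left to right; for each value list the smaller values that follow it:
26 → 15, 19, 17, 11 → 4
31 → 15, 19, 17, 11 → 4
15 → 11 → 1
19 → 17, 11 → 2
17 → 11 → 1
11 → none → 0
37 → 35, 32, 36 → 3
35 → 32 → 1
32 → none → 0
36 → none → 0
Sum: 4 + 4 + 1 + 2 + 1 + 0 + 3 + 1 + 0 + 0 = 16

16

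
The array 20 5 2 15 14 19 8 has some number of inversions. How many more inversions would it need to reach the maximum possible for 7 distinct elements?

10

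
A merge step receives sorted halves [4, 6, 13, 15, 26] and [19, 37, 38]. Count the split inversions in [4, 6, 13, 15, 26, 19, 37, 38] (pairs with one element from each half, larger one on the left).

1 cross-inversion

Count, for every r in R, how many entries of L exceed r:
r = 19: 26 → 1
r = 37: none → 0
r = 38: none → 0
Cross-inversions: 1 + 0 + 0 = 1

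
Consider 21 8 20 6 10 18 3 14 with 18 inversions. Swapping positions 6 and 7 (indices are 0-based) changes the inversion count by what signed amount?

+1

Positions 6 and 7 hold 3 and 14; after swapping, the array is [21, 8, 20, 6, 10, 18, 14, 3].
For each element, count later entries that are smaller:
21 → 8, 20, 6, 10, 18, 14, 3 → 7
8 → 6, 3 → 2
20 → 6, 10, 18, 14, 3 → 5
6 → 3 → 1
10 → 3 → 1
18 → 14, 3 → 2
14 → 3 → 1
3 → none → 0
Sum: 7 + 2 + 5 + 1 + 1 + 2 + 1 + 0 = 19
Change: 19 − 18 = +1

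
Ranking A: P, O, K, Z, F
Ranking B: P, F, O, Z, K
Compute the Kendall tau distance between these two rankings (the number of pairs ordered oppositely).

4 discordant pairs

Assign each item its position (1..5) in the first ordering, then rewrite the second ordering as that position sequence:
positions: P→1, O→2, K→3, Z→4, F→5
second ordering as positions: [1, 5, 2, 4, 3]
Discordant pairs = inversions in this position sequence.
1: 0
5: 2, 4, 3 → 3
2: 0
4: 3 → 1
3: 0
Total: 0 + 3 + 0 + 1 + 0 = 4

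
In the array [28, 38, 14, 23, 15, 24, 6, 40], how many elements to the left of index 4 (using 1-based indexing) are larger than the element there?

2

The element at index 4 is 23.
Elements before it: 28, 38, 14
Those larger than 23: 28, 38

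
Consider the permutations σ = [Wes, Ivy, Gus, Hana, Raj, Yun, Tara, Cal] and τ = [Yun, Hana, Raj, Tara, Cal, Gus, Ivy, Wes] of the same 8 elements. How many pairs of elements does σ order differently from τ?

Discordant pairs: 20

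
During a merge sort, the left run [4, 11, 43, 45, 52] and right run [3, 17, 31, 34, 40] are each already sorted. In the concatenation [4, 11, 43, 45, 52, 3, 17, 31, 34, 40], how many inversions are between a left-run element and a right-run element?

17 split inversions

Take each right-half value and tally the left-half values above it:
r = 3: 4, 11, 43, 45, 52 → 5
r = 17: 43, 45, 52 → 3
r = 31: 43, 45, 52 → 3
r = 34: 43, 45, 52 → 3
r = 40: 43, 45, 52 → 3
Cross-inversions: 5 + 3 + 3 + 3 + 3 = 17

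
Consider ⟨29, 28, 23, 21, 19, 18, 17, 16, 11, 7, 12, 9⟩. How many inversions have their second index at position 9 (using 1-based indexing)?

The element at index 9 is 11.
Elements before it: 29, 28, 23, 21, 19, 18, 17, 16
Those larger than 11: 29, 28, 23, 21, 19, 18, 17, 16

8 such elements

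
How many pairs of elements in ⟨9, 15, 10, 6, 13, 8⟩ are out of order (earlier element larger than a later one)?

Element-by-element contributions:
9 → 6, 8 → 2
15 → 10, 6, 13, 8 → 4
10 → 6, 8 → 2
6 → none → 0
13 → 8 → 1
8 → none → 0
Sum: 2 + 4 + 2 + 0 + 1 + 0 = 9

There are 9 inversions.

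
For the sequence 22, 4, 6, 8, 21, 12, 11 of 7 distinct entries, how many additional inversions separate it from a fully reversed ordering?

12

Maximum inversions for 7 distinct elements is C(7, 2) = 7·6/2 = 21.
Current inversions — for each element, count later smaller elements:
22: 6
4: 0
6: 0
8: 0
21: 2
12: 1
11: 0
Current total: 6 + 0 + 0 + 0 + 2 + 1 + 0 = 9
Shortfall: 21 − 9 = 12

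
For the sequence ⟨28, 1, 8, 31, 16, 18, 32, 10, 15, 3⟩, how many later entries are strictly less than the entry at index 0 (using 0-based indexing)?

7

The element at index 0 is 28.
Elements after it: 1, 8, 31, 16, 18, 32, 10, 15, 3
Those smaller than 28: 1, 8, 16, 18, 10, 15, 3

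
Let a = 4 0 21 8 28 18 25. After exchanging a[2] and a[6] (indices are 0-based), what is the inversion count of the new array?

Positions 2 and 6 hold 21 and 25; after swapping, the array is [4, 0, 25, 8, 28, 18, 21].
Sweep left to right; for each value list the smaller values that follow it:
4: 1
0: 0
25: 3
8: 0
28: 2
18: 0
21: 0
Sum: 1 + 0 + 3 + 0 + 2 + 0 + 0 = 6

6 inversions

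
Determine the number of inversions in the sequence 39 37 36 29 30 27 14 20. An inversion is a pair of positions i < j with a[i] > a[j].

26

Sweep left to right; for each value list the smaller values that follow it:
39: 7
37: 6
36: 5
29: 3
30: 3
27: 2
14: 0
20: 0
Sum: 7 + 6 + 5 + 3 + 3 + 2 + 0 + 0 = 26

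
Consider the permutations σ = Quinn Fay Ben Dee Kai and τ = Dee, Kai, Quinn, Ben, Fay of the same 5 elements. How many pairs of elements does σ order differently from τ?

Assign each item its position (1..5) in the first ordering, then rewrite the second ordering as that position sequence:
positions: Quinn→1, Fay→2, Ben→3, Dee→4, Kai→5
second ordering as positions: [4, 5, 1, 3, 2]
Discordant pairs = inversions in this position sequence.
4: 1, 3, 2 → 3
5: 1, 3, 2 → 3
1: 0
3: 2 → 1
2: 0
Total: 3 + 3 + 0 + 1 + 0 = 7

7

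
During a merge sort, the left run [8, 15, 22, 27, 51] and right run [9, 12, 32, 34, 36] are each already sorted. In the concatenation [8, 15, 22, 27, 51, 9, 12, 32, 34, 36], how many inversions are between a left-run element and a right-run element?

11 split inversions

For each element r of the right run, count left-run elements greater than r:
r = 9: 15, 22, 27, 51 → 4
r = 12: 15, 22, 27, 51 → 4
r = 32: 51 → 1
r = 34: 51 → 1
r = 36: 51 → 1
Cross-inversions: 4 + 4 + 1 + 1 + 1 = 11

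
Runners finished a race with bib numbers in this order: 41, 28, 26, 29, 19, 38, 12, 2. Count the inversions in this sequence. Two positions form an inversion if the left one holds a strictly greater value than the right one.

22 inversions

For each element, count later entries that are smaller:
41: 7
28: 4
26: 3
29: 3
19: 2
38: 2
12: 1
2: 0
Sum: 7 + 4 + 3 + 3 + 2 + 2 + 1 + 0 = 22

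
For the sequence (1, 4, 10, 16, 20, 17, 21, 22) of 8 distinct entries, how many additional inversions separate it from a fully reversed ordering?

27

Maximum inversions for 8 distinct elements is C(8, 2) = 8·7/2 = 28.
Current inversions — for each element, count later smaller elements:
1: 0
4: 0
10: 0
16: 0
20: 1
17: 0
21: 0
22: 0
Current total: 0 + 0 + 0 + 0 + 1 + 0 + 0 + 0 = 1
Shortfall: 28 − 1 = 27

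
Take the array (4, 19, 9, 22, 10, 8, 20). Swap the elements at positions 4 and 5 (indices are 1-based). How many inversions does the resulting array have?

7

Positions 4 and 5 hold 22 and 10; after swapping, the array is [4, 19, 9, 10, 22, 8, 20].
For each element, count later entries that are smaller:
4: 0
19: 3
9: 1
10: 1
22: 2
8: 0
20: 0
Sum: 0 + 3 + 1 + 1 + 2 + 0 + 0 = 7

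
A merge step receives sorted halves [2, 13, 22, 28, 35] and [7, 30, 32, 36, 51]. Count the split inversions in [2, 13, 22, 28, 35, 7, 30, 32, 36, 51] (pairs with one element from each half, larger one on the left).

Cross-inversions: 6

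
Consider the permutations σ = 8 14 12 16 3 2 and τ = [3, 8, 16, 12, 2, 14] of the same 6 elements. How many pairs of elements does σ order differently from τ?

Assign each item its position (1..6) in the first ordering, then rewrite the second ordering as that position sequence:
positions: 8→1, 14→2, 12→3, 16→4, 3→5, 2→6
second ordering as positions: [5, 1, 4, 3, 6, 2]
Discordant pairs = inversions in this position sequence.
5: 1, 4, 3, 2 → 4
1: 0
4: 3, 2 → 2
3: 2 → 1
6: 2 → 1
2: 0
Total: 4 + 0 + 2 + 1 + 1 + 0 = 8

There are 8 discordant pairs.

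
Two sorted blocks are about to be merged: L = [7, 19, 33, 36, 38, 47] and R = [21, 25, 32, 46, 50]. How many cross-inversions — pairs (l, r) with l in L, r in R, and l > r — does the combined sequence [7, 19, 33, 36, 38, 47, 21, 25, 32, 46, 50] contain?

Take each right-half value and tally the left-half values above it:
r = 21: 33, 36, 38, 47 → 4
r = 25: 33, 36, 38, 47 → 4
r = 32: 33, 36, 38, 47 → 4
r = 46: 47 → 1
r = 50: none → 0
Cross-inversions: 4 + 4 + 4 + 1 + 0 = 13

13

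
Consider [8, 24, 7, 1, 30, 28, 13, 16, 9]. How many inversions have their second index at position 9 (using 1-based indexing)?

The element at index 9 is 9.
Elements before it: 8, 24, 7, 1, 30, 28, 13, 16
Those larger than 9: 24, 30, 28, 13, 16

5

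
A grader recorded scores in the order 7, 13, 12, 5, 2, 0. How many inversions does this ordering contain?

For each element, count later entries that are smaller:
7 → 5, 2, 0 → 3
13 → 12, 5, 2, 0 → 4
12 → 5, 2, 0 → 3
5 → 2, 0 → 2
2 → 0 → 1
0 → none → 0
Sum: 3 + 4 + 3 + 2 + 1 + 0 = 13

13 out-of-order pairs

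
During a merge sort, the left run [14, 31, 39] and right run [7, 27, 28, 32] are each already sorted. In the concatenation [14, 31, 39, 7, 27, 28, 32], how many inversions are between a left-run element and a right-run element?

Take each right-half value and tally the left-half values above it:
r = 7: 14, 31, 39 → 3
r = 27: 31, 39 → 2
r = 28: 31, 39 → 2
r = 32: 39 → 1
Cross-inversions: 3 + 2 + 2 + 1 = 8

8 split inversions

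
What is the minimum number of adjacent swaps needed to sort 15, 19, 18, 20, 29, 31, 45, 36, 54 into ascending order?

The minimum number of adjacent swaps to sort an array equals its inversion count, since every such swap removes exactly one inversion.
Count inversions — for each element, later elements that are smaller:
15: none → 0
19: 18 → 1
18: none → 0
20: none → 0
29: none → 0
31: none → 0
45: 36 → 1
36: none → 0
54: none → 0
Total inversions: 0 + 1 + 0 + 0 + 0 + 0 + 1 + 0 + 0 = 2

2 swaps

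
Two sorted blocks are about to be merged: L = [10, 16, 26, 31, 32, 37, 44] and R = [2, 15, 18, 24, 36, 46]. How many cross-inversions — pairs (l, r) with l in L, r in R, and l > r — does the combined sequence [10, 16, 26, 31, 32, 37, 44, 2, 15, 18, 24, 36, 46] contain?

For each element r of the right run, count left-run elements greater than r:
r = 2: 10, 16, 26, 31, 32, 37, 44 → 7
r = 15: 16, 26, 31, 32, 37, 44 → 6
r = 18: 26, 31, 32, 37, 44 → 5
r = 24: 26, 31, 32, 37, 44 → 5
r = 36: 37, 44 → 2
r = 46: none → 0
Cross-inversions: 7 + 6 + 5 + 5 + 2 + 0 = 25

25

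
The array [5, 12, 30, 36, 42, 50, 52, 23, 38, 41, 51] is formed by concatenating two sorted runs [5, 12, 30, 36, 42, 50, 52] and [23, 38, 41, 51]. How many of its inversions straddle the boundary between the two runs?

Split inversions: 12

Count, for every r in R, how many entries of L exceed r:
r = 23: 30, 36, 42, 50, 52 → 5
r = 38: 42, 50, 52 → 3
r = 41: 42, 50, 52 → 3
r = 51: 52 → 1
Cross-inversions: 5 + 3 + 3 + 1 = 12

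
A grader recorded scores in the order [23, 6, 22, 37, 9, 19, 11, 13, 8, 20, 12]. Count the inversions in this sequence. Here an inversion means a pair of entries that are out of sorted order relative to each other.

Out-of-order pairs: 32

Sweep left to right; for each value list the smaller values that follow it:
23 → 6, 22, 9, 19, 11, 13, 8, 20, 12 → 9
6 → none → 0
22 → 9, 19, 11, 13, 8, 20, 12 → 7
37 → 9, 19, 11, 13, 8, 20, 12 → 7
9 → 8 → 1
19 → 11, 13, 8, 12 → 4
11 → 8 → 1
13 → 8, 12 → 2
8 → none → 0
20 → 12 → 1
12 → none → 0
Sum: 9 + 0 + 7 + 7 + 1 + 4 + 1 + 2 + 0 + 1 + 0 = 32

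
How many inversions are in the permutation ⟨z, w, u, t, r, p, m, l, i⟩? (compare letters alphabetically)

Count, for each position, how many later elements it exceeds:
z: 8
w: 7
u: 6
t: 5
r: 4
p: 3
m: 2
l: 1
i: 0
Sum: 8 + 7 + 6 + 5 + 4 + 3 + 2 + 1 + 0 = 36

36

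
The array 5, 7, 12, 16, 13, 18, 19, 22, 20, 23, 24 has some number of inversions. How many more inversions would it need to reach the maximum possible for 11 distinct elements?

53

Maximum inversions for 11 distinct elements is C(11, 2) = 11·10/2 = 55.
Current inversions — for each element, count later smaller elements:
5: 0
7: 0
12: 0
16: 1
13: 0
18: 0
19: 0
22: 1
20: 0
23: 0
24: 0
Current total: 0 + 0 + 0 + 1 + 0 + 0 + 0 + 1 + 0 + 0 + 0 = 2
Shortfall: 55 − 2 = 53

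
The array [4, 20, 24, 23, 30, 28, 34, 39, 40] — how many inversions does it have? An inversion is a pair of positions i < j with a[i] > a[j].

Element-by-element contributions:
4 → none → 0
20 → none → 0
24 → 23 → 1
23 → none → 0
30 → 28 → 1
28 → none → 0
34 → none → 0
39 → none → 0
40 → none → 0
Sum: 0 + 0 + 1 + 0 + 1 + 0 + 0 + 0 + 0 = 2

2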